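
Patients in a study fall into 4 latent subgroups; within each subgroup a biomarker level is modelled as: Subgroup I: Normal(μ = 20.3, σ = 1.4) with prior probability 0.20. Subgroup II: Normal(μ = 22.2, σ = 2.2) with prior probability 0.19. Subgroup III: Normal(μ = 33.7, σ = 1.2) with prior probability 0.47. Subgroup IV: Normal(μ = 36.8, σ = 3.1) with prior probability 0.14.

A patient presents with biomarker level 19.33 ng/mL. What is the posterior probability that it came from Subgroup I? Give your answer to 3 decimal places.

0.753

P(component k | x) = π_k·f_k(x) / marginal(x), where marginal(x) = Σ_j π_j·f_j(x).
Normal densities:
  L_I = (1/(1.4·√(2π)))·exp(−(19.33−20.3)²/(2·1.4²)) = 0.284959·exp(-0.24003) = 0.224151
  L_II = (1/(2.2·√(2π)))·exp(−(19.33−22.2)²/(2·2.2²)) = 0.181337·exp(-0.85092) = 0.0774351
  L_III = (1/(1.2·√(2π)))·exp(−(19.33−33.7)²/(2·1.2²)) = 0.332452·exp(-71.70031) = 2.41367e-32
  L_IV = (1/(3.1·√(2π)))·exp(−(19.33−36.8)²/(2·3.1²)) = 0.128691·exp(-15.87934) = 1.63395e-08
Weight by the priors:
  π_I·L_I = 0.20 × 0.224151 = 0.0448302
  π_II·L_II = 0.19 × 0.0774351 = 0.0147127
  π_III·L_III = 0.47 × 2.41367e-32 = 1.13443e-32
  π_IV·L_IV = 0.14 × 1.63395e-08 = 2.28753e-09
Sum: 0.0448302 + 0.0147127 + 1.13443e-32 + 2.28753e-09 = 0.0595428
P(Subgroup I | x) ≈ 0.753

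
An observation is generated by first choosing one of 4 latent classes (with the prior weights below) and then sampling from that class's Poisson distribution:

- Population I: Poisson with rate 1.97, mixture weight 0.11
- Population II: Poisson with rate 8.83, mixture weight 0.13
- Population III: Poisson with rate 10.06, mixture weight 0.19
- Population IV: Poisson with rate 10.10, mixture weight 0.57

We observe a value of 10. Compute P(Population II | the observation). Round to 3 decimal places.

The responsibility of component k is P(Z=k) f_k(x) divided by Σ_j P(Z=j) f_j(x).
Poisson probabilities:
  f_I = 3.38329e-05
  f_II = 0.116151
  f_III = 0.125088
  f_IV = 0.125048
Unnormalised posteriors:
  P(Z=I)·f_I = 0.11 × 3.38329e-05 = 3.72162e-06
  P(Z=II)·f_II = 0.13 × 0.116151 = 0.0150997
  P(Z=III)·f_III = 0.19 × 0.125088 = 0.0237666
  P(Z=IV)·f_IV = 0.57 × 0.125048 = 0.0712773
Marginal: 3.72162e-06 + 0.0150997 + 0.0237666 + 0.0712773 = 0.110147
P(Population II | 10) ≈ 0.137

0.137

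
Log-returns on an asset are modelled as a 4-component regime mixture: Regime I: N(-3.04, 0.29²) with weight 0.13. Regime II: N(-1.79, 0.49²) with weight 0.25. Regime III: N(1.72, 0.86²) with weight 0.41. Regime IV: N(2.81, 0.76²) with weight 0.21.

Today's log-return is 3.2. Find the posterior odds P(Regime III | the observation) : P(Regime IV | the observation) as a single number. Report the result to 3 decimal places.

Since P(k|x) ∝ P(Z=k) f_k(x), the posterior odds are P(Z=i) f_i(x) / (P(Z=j) f_j(x)).
Component likelihoods at x = 3.2:
  L_I = 3.9916e-101
  L_II = 2.46026e-23
  L_III = 0.105514
  L_IV = 0.460166
Posterior odds = (P(Z=III)·L_III) / (P(Z=IV)·L_IV) = (0.41·0.105514) / (0.21·0.460166) = 0.0432605 / 0.0966349 ≈ 0.448

0.448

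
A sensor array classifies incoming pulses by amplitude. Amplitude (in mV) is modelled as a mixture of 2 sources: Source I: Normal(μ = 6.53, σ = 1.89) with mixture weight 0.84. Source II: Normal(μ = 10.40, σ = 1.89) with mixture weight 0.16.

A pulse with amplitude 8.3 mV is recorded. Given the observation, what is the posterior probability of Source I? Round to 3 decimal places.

P(component k | x) = P(Z=k)·f_k(x) / marginal(x), where marginal(x) = Σ_j P(Z=j)·f_j(x).
Evaluate each component's likelihood at the observed value:
  f_I = 0.136144
  f_II = 0.113858
Unnormalised posteriors:
  P(Z=I)·f_I = 0.84 × 0.136144 = 0.114361
  P(Z=II)·f_II = 0.16 × 0.113858 = 0.0182174
Normaliser: 0.114361 + 0.0182174 = 0.132579
So the posterior for Source I is 0.114361 / 0.132579 ≈ 0.863.

0.863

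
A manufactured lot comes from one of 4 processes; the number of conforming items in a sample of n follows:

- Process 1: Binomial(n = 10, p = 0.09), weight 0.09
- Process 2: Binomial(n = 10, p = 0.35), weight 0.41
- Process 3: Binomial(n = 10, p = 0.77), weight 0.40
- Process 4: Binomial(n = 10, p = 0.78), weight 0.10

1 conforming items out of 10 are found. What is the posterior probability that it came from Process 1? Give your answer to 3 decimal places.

0.538

Apply Bayes' rule: the posterior for each component is proportional to its prior times its likelihood at x.
Component likelihoods at x = 1 conforming items out of 10:
  L_1 = C(10,1)·0.09^1·0.91^9 = 10·0.09·0.42793 = 0.385137
  L_2 = C(10,1)·0.35^1·0.65^9 = 10·0.35·0.0207119 = 0.0724917
  L_3 = C(10,1)·0.77^1·0.23^9 = 10·0.77·1.80115e-06 = 1.38689e-05
  L_4 = C(10,1)·0.78^1·0.22^9 = 10·0.78·1.20727e-06 = 9.4167e-06
Unnormalised posteriors:
  P(Z=1)·L_1 = 0.09 × 0.385137 = 0.0346623
  P(Z=2)·L_2 = 0.41 × 0.0724917 = 0.0297216
  P(Z=3)·L_3 = 0.40 × 1.38689e-05 = 5.54755e-06
  P(Z=4)·L_4 = 0.10 × 9.4167e-06 = 9.4167e-07
Marginal: 0.0346623 + 0.0297216 + 5.54755e-06 + 9.4167e-07 = 0.0643904
P(Process 1 | 1 conforming items out of 10) = 0.0346623 / 0.0643904 ≈ 0.538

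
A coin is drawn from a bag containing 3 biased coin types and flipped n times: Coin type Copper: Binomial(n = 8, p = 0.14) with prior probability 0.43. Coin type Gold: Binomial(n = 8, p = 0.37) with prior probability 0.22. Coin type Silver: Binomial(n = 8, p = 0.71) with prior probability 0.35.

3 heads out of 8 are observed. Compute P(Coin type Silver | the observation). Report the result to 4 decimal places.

Posterior ∝ prior × likelihood, so P(k | x) ∝ w_k f_k(x); normalise over all components.
Evaluate each component's likelihood at the observed value:
  f_Copper = C(8,3)·0.14^3·0.86^5 = 56·0.002744·0.470427 = 0.0722877
  f_Gold = C(8,3)·0.37^3·0.63^5 = 56·0.050653·0.0992437 = 0.281511
  f_Silver = C(8,3)·0.71^3·0.29^5 = 56·0.357911·0.00205111 = 0.0411105
Weight by the priors:
  w_Copper·f_Copper = 0.43 × 0.0722877 = 0.0310837
  w_Gold·f_Gold = 0.22 × 0.281511 = 0.0619325
  w_Silver·f_Silver = 0.35 × 0.0411105 = 0.0143887
Normaliser: 0.0310837 + 0.0619325 + 0.0143887 = 0.107405
P(Coin type Silver | x) ≈ 0.1340

0.1340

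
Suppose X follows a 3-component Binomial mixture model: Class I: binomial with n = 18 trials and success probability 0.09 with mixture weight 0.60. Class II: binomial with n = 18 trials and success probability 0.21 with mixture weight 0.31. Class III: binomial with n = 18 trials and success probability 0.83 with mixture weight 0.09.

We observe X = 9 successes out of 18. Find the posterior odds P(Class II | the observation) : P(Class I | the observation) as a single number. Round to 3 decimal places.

Since P(k|x) ∝ π_k f_k(x), the posterior odds are π_i f_i(x) / (π_j f_j(x)).
Component likelihoods at x = 9 successes out of 18:
  f_I = 8.06065e-06
  f_II = 0.00462842
  f_III = 0.00107785
0.00143481 / 4.83639e-06 ≈ 296.669

296.669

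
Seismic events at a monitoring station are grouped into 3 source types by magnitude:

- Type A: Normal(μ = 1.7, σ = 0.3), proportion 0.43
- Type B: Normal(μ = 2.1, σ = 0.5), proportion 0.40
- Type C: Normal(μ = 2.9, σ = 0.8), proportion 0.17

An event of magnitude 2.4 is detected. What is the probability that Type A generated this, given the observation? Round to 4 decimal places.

P(component k | x) = π_k·f_k(x) / marginal(x), where marginal(x) = Σ_j π_j·f_j(x).
Evaluate each component's likelihood at the observed value:
  f_A = 0.0874063
  f_B = 0.666449
  f_C = 0.410201
Multiply by the mixture weights:
  π_A·f_A = 0.43 × 0.0874063 = 0.0375847
  π_B·f_B = 0.40 × 0.666449 = 0.26658
  π_C·f_C = 0.17 × 0.410201 = 0.0697342
Sum: 0.0375847 + 0.26658 + 0.0697342 = 0.373899
Responsibility of Type A: 0.0375847 / 0.373899 ≈ 0.1005

0.1005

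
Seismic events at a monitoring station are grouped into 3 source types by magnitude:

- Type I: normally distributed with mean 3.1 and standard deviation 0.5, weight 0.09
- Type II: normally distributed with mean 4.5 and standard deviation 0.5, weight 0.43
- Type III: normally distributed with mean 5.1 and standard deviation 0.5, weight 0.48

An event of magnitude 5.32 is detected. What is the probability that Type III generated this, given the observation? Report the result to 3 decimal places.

Apply Bayes' rule: the posterior for each component is proportional to its prior times its likelihood at x.
Evaluate each component's likelihood at the observed value:
  p_I = (1/(0.5·√(2π)))·exp(−(5.32−3.1)²/(2·0.5²)) = 0.797885·exp(-9.85680) = 4.1801e-05
  p_II = (1/(0.5·√(2π)))·exp(−(5.32−4.5)²/(2·0.5²)) = 0.797885·exp(-1.34480) = 0.207922
  p_III = (1/(0.5·√(2π)))·exp(−(5.32−5.1)²/(2·0.5²)) = 0.797885·exp(-0.09680) = 0.72427
Weight by the priors:
  P(Z=I)·p_I = 0.09 × 4.1801e-05 = 3.76209e-06
  P(Z=II)·p_II = 0.43 × 0.207922 = 0.0894065
  P(Z=III)·p_III = 0.48 × 0.72427 = 0.347649
Normaliser: 3.76209e-06 + 0.0894065 + 0.347649 = 0.43706
Responsibility of Type III: 0.347649 / 0.43706 ≈ 0.795

0.795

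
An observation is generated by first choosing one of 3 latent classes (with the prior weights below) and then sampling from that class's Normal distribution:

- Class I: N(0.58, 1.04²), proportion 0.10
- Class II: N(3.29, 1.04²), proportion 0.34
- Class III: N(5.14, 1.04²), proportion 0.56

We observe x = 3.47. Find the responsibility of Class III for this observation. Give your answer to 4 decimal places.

0.3140

P(component k | x) = π_k·f_k(x) / marginal(x), where marginal(x) = Σ_j π_j·f_j(x).
Component likelihoods at x = 3.47:
  p_I = 0.00807363
  p_II = 0.377896
  p_III = 0.105673
Prior × likelihood for each component:
  π_I·p_I = 0.10 × 0.00807363 = 0.000807363
  π_II·p_II = 0.34 × 0.377896 = 0.128485
  π_III·p_III = 0.56 × 0.105673 = 0.0591768
Sum: 0.000807363 + 0.128485 + 0.0591768 = 0.188469
P(Class III | x) = 0.0591768 / 0.188469 ≈ 0.3140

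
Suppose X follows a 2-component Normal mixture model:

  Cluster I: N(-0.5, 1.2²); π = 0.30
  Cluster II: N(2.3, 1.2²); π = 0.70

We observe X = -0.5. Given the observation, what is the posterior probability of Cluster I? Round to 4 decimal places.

0.8670

The responsibility of component k is w_k f_k(x) divided by Σ_j w_j f_j(x).
Normal densities:
  f_I = 0.332452
  f_II = 0.0218516
Unnormalised posteriors:
  w_I·f_I = 0.30 × 0.332452 = 0.0997356
  w_II·f_II = 0.70 × 0.0218516 = 0.0152961
Marginal: 0.0997356 + 0.0152961 = 0.115032
P(Cluster I | the observation) ≈ 0.8670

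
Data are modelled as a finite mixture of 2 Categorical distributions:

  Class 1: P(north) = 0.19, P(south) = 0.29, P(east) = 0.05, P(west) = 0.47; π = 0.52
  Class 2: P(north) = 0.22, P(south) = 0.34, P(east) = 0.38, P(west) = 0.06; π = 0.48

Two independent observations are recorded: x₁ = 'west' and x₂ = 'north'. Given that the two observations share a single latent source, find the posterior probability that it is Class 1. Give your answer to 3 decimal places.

0.880

Apply Bayes' rule: the posterior for each component is proportional to its prior times its likelihood at x.
Since both observations come from the same component, the likelihood for component k is f_k(x₁)·f_k(x₂).
  f_1 = [0.47] × [0.19] = 0.0893
  f_2 = [0.06] × [0.22] = 0.0132
Multiply by the mixture weights:
  π_1·f_1 = 0.52 × 0.0893 = 0.046436
  π_2·f_2 = 0.48 × 0.0132 = 0.006336
Sum: 0.046436 + 0.006336 = 0.052772
So the posterior for Class 1 is 0.046436 / 0.052772 ≈ 0.880.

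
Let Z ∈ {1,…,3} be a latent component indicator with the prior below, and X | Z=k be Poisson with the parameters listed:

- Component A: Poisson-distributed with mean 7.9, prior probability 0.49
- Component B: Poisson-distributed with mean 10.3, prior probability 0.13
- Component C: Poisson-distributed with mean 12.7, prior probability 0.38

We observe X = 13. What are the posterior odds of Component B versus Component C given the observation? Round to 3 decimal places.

0.248

Posterior odds = (w_i f_i(x)) / (w_j f_j(x)); the normalising sum cancels.
Evaluate each component's likelihood at the observed value:
  f_A = 0.0277936
  f_B = 0.0793178
  f_C = 0.109554
Odds = (0.13/0.38) × (0.0793178/0.109554) = 0.342105 × 0.724006 ≈ 0.248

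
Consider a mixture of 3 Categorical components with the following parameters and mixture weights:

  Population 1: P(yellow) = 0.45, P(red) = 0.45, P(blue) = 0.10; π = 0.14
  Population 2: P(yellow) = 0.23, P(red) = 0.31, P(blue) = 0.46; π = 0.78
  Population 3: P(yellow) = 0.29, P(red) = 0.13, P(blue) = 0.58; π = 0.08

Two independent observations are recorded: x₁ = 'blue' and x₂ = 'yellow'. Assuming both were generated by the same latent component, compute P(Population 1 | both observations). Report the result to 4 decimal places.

0.0616

Posterior ∝ prior × likelihood, so P(k | x) ∝ π_k f_k(x); normalise over all components.
Since both observations come from the same component, the likelihood for component k is f_k(x₁)·f_k(x₂).
  L_1 = [0.1] × [0.45] = 0.045
  L_2 = [0.46] × [0.23] = 0.1058
  L_3 = [0.58] × [0.29] = 0.1682
Unnormalised posteriors:
  π_1·L_1 = 0.14 × 0.045 = 0.0063
  π_2·L_2 = 0.78 × 0.1058 = 0.082524
  π_3·L_3 = 0.08 × 0.1682 = 0.013456
Denominator: 0.0063 + 0.082524 + 0.013456 = 0.10228
P(Population 1 | data) = 0.0063 / 0.10228 ≈ 0.0616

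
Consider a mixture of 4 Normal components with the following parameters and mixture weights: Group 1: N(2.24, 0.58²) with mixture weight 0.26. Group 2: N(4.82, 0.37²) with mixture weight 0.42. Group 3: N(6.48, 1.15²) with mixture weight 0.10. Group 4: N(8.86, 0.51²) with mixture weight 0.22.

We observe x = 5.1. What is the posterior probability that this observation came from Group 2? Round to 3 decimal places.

By Bayes' theorem, P(k | x) = P(Z=k) f_k(x) / Σ_j P(Z=j) f_j(x).
Component likelihoods at x = 5.1:
  L_1 = (1/(0.58·√(2π)))·exp(−(5.1−2.24)²/(2·0.58²)) = 0.687832·exp(-12.15755) = 3.61015e-06
  L_2 = (1/(0.37·√(2π)))·exp(−(5.1−4.82)²/(2·0.37²)) = 1.078222·exp(-0.28634) = 0.809752
  L_3 = (1/(1.15·√(2π)))·exp(−(5.1−6.48)²/(2·1.15²)) = 0.346906·exp(-0.72000) = 0.168857
  L_4 = (1/(0.51·√(2π)))·exp(−(5.1−8.86)²/(2·0.51²)) = 0.782240·exp(-27.17724) = 1.23144e-12
Unnormalised posteriors:
  P(Z=1)·L_1 = 0.26 × 3.61015e-06 = 9.38638e-07
  P(Z=2)·L_2 = 0.42 × 0.809752 = 0.340096
  P(Z=3)·L_3 = 0.10 × 0.168857 = 0.0168857
  P(Z=4)·L_4 = 0.22 × 1.23144e-12 = 2.70918e-13
Normaliser: 9.38638e-07 + 0.340096 + 0.0168857 + 2.70918e-13 = 0.356983
So the posterior for Group 2 is 0.340096 / 0.356983 ≈ 0.953.

0.953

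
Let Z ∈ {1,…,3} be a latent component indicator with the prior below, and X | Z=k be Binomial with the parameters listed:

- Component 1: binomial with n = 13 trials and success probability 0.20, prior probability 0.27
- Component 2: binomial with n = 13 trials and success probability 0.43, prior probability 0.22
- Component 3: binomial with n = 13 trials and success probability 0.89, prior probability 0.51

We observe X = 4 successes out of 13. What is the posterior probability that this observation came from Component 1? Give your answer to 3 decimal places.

P(component k | x) = P(Z=k)·f_k(x) / marginal(x), where marginal(x) = Σ_j P(Z=j)·f_j(x).
Evaluate each component's likelihood at the observed value:
  f_1 = C(13,4)·0.20^4·0.80^9 = 715·0.0016·0.134218 = 0.153545
  f_2 = C(13,4)·0.43^4·0.57^9 = 715·0.034188·0.00635146 = 0.155258
  f_3 = C(13,4)·0.89^4·0.11^9 = 715·0.627422·2.35795e-09 = 1.05779e-06
Unnormalised posteriors:
  P(Z=1)·f_1 = 0.27 × 0.153545 = 0.0414572
  P(Z=2)·f_2 = 0.22 × 0.155258 = 0.0341567
  P(Z=3)·f_3 = 0.51 × 1.05779e-06 = 5.39474e-07
Denominator: 0.0414572 + 0.0341567 + 5.39474e-07 = 0.0756144
P(Component 1 | 4 successes out of 13) ≈ 0.548

0.548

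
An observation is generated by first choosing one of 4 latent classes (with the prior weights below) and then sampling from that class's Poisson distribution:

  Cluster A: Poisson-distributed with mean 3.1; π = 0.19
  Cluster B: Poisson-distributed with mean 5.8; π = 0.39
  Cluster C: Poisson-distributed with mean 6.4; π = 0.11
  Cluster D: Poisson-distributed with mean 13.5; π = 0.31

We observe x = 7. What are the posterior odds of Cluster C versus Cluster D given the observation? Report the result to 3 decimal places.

2.314

Since P(k|x) ∝ π_k f_k(x), the posterior odds are π_i f_i(x) / (π_j f_j(x)).
Component likelihoods at x = 7:
  p_A = e^(−3.1)·3.1^7/7! = 0.0245917
  p_B = e^(−5.8)·5.8^7/7! = 0.132635
  p_C = e^(−6.4)·6.4^7/7! = 0.144992
  p_D = e^(−13.5)·13.5^7/7! = 0.0222295
Odds = (0.11/0.31) × (0.144992/0.0222295) = 0.354839 × 6.5225 ≈ 2.314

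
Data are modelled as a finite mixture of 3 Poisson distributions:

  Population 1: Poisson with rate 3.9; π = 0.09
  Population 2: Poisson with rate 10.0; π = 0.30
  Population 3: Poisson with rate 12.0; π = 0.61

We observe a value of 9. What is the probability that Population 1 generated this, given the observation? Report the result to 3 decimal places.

Apply Bayes' rule: the posterior for each component is proportional to its prior times its likelihood at x.
Component likelihoods at x = 9:
  f_1 = e^(−3.9)·3.9^9/9! = 0.0116431
  f_2 = e^(−10.0)·10.0^9/9! = 0.12511
  f_3 = e^(−12.0)·12.0^9/9! = 0.0873644
Unnormalised posteriors:
  w_1·f_1 = 0.09 × 0.0116431 = 0.00104788
  w_2·f_2 = 0.30 × 0.12511 = 0.037533
  w_3·f_3 = 0.61 × 0.0873644 = 0.0532923
Marginal: 0.00104788 + 0.037533 + 0.0532923 = 0.0918732
P(Population 1 | x) ≈ 0.011

0.011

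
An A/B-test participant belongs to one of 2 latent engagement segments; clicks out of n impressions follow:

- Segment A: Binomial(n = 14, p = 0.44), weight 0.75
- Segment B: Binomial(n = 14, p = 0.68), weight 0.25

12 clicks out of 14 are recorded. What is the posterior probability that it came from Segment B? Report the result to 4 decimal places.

0.9528

The responsibility of component k is π_k f_k(x) divided by Σ_j π_j f_j(x).
Evaluate each component's likelihood at the observed value:
  L_A = C(14,12)·0.44^12·0.56^2 = 91·5.26541e-05·0.3136 = 0.00150262
  L_B = C(14,12)·0.68^12·0.32^2 = 91·0.00977478·0.1024 = 0.0910853
Unnormalised posteriors:
  π_A·L_A = 0.75 × 0.00150262 = 0.00112697
  π_B·L_B = 0.25 × 0.0910853 = 0.0227713
Normaliser: 0.00112697 + 0.0227713 = 0.0238983
P(Segment B | the observation) = 0.0227713 / 0.0238983 ≈ 0.9528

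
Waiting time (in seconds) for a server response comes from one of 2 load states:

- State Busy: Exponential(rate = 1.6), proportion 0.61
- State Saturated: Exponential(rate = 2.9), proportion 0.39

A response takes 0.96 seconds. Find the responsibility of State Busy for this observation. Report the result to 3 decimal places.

Apply Bayes' rule: the posterior for each component is proportional to its prior times its likelihood at x.
Component likelihoods at x = 0.96 seconds:
  f_Busy = 0.344385
  f_Saturated = 0.179193
Prior × likelihood for each component:
  π_Busy·f_Busy = 0.61 × 0.344385 = 0.210075
  π_Saturated·f_Saturated = 0.39 × 0.179193 = 0.0698855
Normaliser: 0.210075 + 0.0698855 = 0.27996
P(State Busy | data) = 0.210075 / 0.27996 ≈ 0.750

0.750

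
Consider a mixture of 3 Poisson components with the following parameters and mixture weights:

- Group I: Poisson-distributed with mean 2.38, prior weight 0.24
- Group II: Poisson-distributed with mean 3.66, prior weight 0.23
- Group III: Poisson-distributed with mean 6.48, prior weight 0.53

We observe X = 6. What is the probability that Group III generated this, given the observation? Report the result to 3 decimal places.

0.767

P(component k | x) = π_k·f_k(x) / marginal(x), where marginal(x) = Σ_j π_j·f_j(x).
Evaluate each component's likelihood at the observed value:
  f_I = 0.0233619
  f_II = 0.0859085
  f_III = 0.157721
Multiply by the mixture weights:
  π_I·f_I = 0.24 × 0.0233619 = 0.00560686
  π_II·f_II = 0.23 × 0.0859085 = 0.019759
  π_III·f_III = 0.53 × 0.157721 = 0.0835921
Denominator: 0.00560686 + 0.019759 + 0.0835921 = 0.108958
Responsibility of Group III: 0.0835921 / 0.108958 ≈ 0.767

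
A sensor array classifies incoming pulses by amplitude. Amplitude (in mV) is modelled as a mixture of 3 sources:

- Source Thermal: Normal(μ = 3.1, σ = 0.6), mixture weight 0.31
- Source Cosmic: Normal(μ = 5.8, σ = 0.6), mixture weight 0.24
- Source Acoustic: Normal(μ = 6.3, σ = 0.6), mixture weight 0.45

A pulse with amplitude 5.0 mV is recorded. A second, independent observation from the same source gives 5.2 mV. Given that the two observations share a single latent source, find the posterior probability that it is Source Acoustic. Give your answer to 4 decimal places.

0.1181

Posterior ∝ prior × likelihood, so P(k | x) ∝ π_k f_k(x); normalise over all components.
Since both observations come from the same component, the likelihood for component k is f_k(x₁)·f_k(x₂).
  f_Thermal = [0.00441829] × [0.00145447] = 6.42628e-06
  f_Cosmic = [0.27335] × [0.403285] = 0.110238
  f_Acoustic = [0.0635877] × [0.123852] = 0.00787546
Prior × likelihood for each component:
  π_Thermal·f_Thermal = 0.31 × 6.42628e-06 = 1.99215e-06
  π_Cosmic·f_Cosmic = 0.24 × 0.110238 = 0.0264571
  π_Acoustic·f_Acoustic = 0.45 × 0.00787546 = 0.00354396
Sum: 1.99215e-06 + 0.0264571 + 0.00354396 = 0.030003
So the posterior for Source Acoustic is 0.00354396 / 0.030003 ≈ 0.1181.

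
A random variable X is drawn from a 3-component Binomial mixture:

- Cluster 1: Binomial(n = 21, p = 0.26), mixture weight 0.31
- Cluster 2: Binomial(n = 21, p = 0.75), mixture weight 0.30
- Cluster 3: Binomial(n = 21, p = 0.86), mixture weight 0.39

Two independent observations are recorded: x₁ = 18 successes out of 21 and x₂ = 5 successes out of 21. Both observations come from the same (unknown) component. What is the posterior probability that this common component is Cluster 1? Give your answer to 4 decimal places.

0.0238

Posterior ∝ prior × likelihood, so P(k | x) ∝ w_k f_k(x); normalise over all components.
Since both observations come from the same component, the likelihood for component k is f_k(x₁)·f_k(x₂).
  L_1 = [C(21,18)·0.26^18·0.74^3 = 1330·2.94795e-11·0.405224 = 1.58879e-08] × [0.195487] = 3.10588e-09
  L_2 = [C(21,18)·0.75^18·0.25^3 = 1330·0.00563771·0.015625 = 0.117159] × [1.12432e-06] = 1.31724e-07
  L_3 = [C(21,18)·0.86^18·0.14^3 = 1330·0.0662174·0.002744 = 0.241662] × [2.08489e-10] = 5.03839e-11
Multiply by the mixture weights:
  w_1·L_1 = 0.31 × 3.10588e-09 = 9.62822e-10
  w_2·L_2 = 0.30 × 1.31724e-07 = 3.95171e-08
  w_3·L_3 = 0.39 × 5.03839e-11 = 1.96497e-11
Marginal: 9.62822e-10 + 3.95171e-08 + 1.96497e-11 = 4.04996e-08
So the posterior for Cluster 1 is 9.62822e-10 / 4.04996e-08 ≈ 0.0238.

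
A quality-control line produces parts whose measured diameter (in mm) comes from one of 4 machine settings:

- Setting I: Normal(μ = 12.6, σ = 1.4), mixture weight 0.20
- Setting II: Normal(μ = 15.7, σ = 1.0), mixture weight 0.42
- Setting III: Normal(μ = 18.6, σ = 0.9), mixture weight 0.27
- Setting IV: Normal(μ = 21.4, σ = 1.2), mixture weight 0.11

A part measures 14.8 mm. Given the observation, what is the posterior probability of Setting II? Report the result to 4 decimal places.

Apply Bayes' rule: the posterior for each component is proportional to its prior times its likelihood at x.
Evaluate each component's likelihood at the observed value:
  f_I = 0.0829013
  f_II = 0.266085
  f_III = 5.96415e-05
  f_IV = 8.9748e-08
Prior × likelihood for each component:
  π_I·f_I = 0.20 × 0.0829013 = 0.0165803
  π_II·f_II = 0.42 × 0.266085 = 0.111756
  π_III·f_III = 0.27 × 5.96415e-05 = 1.61032e-05
  π_IV·f_IV = 0.11 × 8.9748e-08 = 9.87228e-09
Marginal: 0.0165803 + 0.111756 + 1.61032e-05 + 9.87228e-09 = 0.128352
P(Setting II | 14.8 mm) ≈ 0.8707

0.8707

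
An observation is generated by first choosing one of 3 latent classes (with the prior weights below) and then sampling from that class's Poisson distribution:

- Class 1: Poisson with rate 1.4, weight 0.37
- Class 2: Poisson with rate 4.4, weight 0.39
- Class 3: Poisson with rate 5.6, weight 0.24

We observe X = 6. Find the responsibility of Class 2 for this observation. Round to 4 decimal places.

0.5532

Posterior ∝ prior × likelihood, so P(k | x) ∝ P(Z=k) f_k(x); normalise over all components.
Component likelihoods at x = 6:
  f_1 = e^(−1.4)·1.4^6/6! = 0.00257883
  f_2 = e^(−4.4)·4.4^6/6! = 0.123734
  f_3 = e^(−5.6)·5.6^6/6! = 0.158397
Multiply by the mixture weights:
  P(Z=1)·f_1 = 0.37 × 0.00257883 = 0.000954169
  P(Z=2)·f_2 = 0.39 × 0.123734 = 0.0482561
  P(Z=3)·f_3 = 0.24 × 0.158397 = 0.0380152
Denominator: 0.000954169 + 0.0482561 + 0.0380152 = 0.0872255
So the posterior for Class 2 is 0.0482561 / 0.0872255 ≈ 0.5532.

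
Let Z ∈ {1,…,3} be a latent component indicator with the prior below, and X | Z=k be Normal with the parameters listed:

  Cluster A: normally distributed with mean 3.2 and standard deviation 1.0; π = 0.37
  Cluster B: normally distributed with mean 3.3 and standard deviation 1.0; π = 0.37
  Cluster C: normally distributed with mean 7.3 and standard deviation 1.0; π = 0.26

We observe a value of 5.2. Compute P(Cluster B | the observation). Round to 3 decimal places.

0.436

Apply Bayes' rule: the posterior for each component is proportional to its prior times its likelihood at x.
Component likelihoods at x = 5.2:
  L_A = (1/(1.0·√(2π)))·exp(−(5.2−3.2)²/(2·1.0²)) = 0.398942·exp(-2.00000) = 0.053991
  L_B = (1/(1.0·√(2π)))·exp(−(5.2−3.3)²/(2·1.0²)) = 0.398942·exp(-1.80500) = 0.0656158
  L_C = (1/(1.0·√(2π)))·exp(−(5.2−7.3)²/(2·1.0²)) = 0.398942·exp(-2.20500) = 0.0439836
Multiply by the mixture weights:
  P(Z=A)·L_A = 0.37 × 0.053991 = 0.0199767
  P(Z=B)·L_B = 0.37 × 0.0656158 = 0.0242779
  P(Z=C)·L_C = 0.26 × 0.0439836 = 0.0114357
Sum: 0.0199767 + 0.0242779 + 0.0114357 = 0.0556902
P(Cluster B | data) ≈ 0.436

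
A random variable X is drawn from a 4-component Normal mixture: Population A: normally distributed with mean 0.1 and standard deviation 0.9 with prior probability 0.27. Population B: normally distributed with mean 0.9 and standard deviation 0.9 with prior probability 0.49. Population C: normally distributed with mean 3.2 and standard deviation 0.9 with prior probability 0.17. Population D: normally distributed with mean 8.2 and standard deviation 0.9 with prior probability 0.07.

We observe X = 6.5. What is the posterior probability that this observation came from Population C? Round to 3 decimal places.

The responsibility of component k is w_k f_k(x) divided by Σ_j w_j f_j(x).
Evaluate each component's likelihood at the observed value:
  L_A = 4.63433e-12
  L_B = 1.73614e-09
  L_C = 0.000533634
  L_D = 0.0744574
Weight by the priors:
  w_A·L_A = 0.27 × 4.63433e-12 = 1.25127e-12
  w_B·L_B = 0.49 × 1.73614e-09 = 8.50708e-10
  w_C·L_C = 0.17 × 0.000533634 = 9.07178e-05
  w_D·L_D = 0.07 × 0.0744574 = 0.00521202
Evidence: 1.25127e-12 + 8.50708e-10 + 9.07178e-05 + 0.00521202 = 0.00530273
P(Population C | x) ≈ 0.017

0.017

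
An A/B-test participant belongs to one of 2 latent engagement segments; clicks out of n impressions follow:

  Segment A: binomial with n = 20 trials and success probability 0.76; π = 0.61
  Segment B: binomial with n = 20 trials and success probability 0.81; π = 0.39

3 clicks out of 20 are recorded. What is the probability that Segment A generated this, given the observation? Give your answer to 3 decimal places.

Apply Bayes' rule: the posterior for each component is proportional to its prior times its likelihood at x.
Component likelihoods at x = 3 clicks out of 20:
  L_A = 1.45525e-08
  L_B = 3.32025e-10
Weight by the priors:
  π_A·L_A = 0.61 × 1.45525e-08 = 8.87701e-09
  π_B·L_B = 0.39 × 3.32025e-10 = 1.2949e-10
Denominator: 8.87701e-09 + 1.2949e-10 = 9.0065e-09
P(Segment A | x) = 8.87701e-09 / 9.0065e-09 ≈ 0.986

0.986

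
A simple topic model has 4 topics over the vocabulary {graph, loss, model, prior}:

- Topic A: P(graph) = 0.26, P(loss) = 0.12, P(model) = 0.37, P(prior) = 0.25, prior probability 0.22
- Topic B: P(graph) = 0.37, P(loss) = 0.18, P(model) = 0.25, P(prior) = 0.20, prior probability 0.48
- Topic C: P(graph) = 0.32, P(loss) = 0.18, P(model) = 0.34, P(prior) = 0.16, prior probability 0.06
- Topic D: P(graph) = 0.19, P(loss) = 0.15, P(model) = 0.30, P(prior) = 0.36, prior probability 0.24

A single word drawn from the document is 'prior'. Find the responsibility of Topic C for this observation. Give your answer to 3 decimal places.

P(component k | x) = w_k·f_k(x) / marginal(x), where marginal(x) = Σ_j w_j·f_j(x).
Component likelihoods at x = 'prior':
  L_A = P(prior | comp) = 0.25
  L_B = P(prior | comp) = 0.20
  L_C = P(prior | comp) = 0.16
  L_D = P(prior | comp) = 0.36
Weight by the priors:
  w_A·L_A = 0.22 × 0.25 = 0.055
  w_B·L_B = 0.48 × 0.2 = 0.096
  w_C·L_C = 0.06 × 0.16 = 0.0096
  w_D·L_D = 0.24 × 0.36 = 0.0864
Marginal: 0.055 + 0.096 + 0.0096 + 0.0864 = 0.247
P(Topic C | data) ≈ 0.039

0.039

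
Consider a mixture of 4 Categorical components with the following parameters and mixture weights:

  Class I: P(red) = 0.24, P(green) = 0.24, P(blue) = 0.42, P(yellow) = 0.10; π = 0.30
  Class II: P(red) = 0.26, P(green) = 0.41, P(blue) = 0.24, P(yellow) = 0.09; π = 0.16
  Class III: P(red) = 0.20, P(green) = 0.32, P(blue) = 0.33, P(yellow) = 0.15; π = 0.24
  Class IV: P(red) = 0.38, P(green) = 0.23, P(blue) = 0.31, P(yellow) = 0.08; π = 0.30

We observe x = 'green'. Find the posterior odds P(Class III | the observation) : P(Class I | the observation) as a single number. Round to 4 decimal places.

1.0667

Posterior odds = (w_i f_i(x)) / (w_j f_j(x)); the normalising sum cancels.
Categorical probabilities:
  p_I = P(green | comp) = 0.24
  p_II = P(green | comp) = 0.41
  p_III = P(green | comp) = 0.32
  p_IV = P(green | comp) = 0.23
Odds = (0.24/0.30) × (0.32/0.24) = 0.8 × 1.33333 ≈ 1.0667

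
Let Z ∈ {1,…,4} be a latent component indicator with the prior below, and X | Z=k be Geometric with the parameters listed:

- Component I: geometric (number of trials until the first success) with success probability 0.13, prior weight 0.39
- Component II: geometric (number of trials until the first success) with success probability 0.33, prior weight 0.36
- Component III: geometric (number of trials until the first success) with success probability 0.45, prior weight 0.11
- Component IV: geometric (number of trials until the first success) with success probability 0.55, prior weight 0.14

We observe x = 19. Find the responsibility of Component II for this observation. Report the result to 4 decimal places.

By Bayes' theorem, P(k | x) = P(Z=k) f_k(x) / Σ_j P(Z=j) f_j(x).
Evaluate each component's likelihood at the observed value:
  L_I = 0.13·(1−0.13)^18 = 0.13·0.0815355 = 0.0105996
  L_II = 0.33·(1−0.33)^18 = 0.33·0.000740196 = 0.000244265
  L_III = 0.45·(1−0.45)^18 = 0.45·2.12094e-05 = 9.54423e-06
  L_IV = 0.55·(1−0.55)^18 = 0.55·5.72566e-07 = 3.14911e-07
Unnormalised posteriors:
  P(Z=I)·L_I = 0.39 × 0.0105996 = 0.00413385
  P(Z=II)·L_II = 0.36 × 0.000244265 = 8.79352e-05
  P(Z=III)·L_III = 0.11 × 9.54423e-06 = 1.04987e-06
  P(Z=IV)·L_IV = 0.14 × 3.14911e-07 = 4.40876e-08
Normaliser: 0.00413385 + 8.79352e-05 + 1.04987e-06 + 4.40876e-08 = 0.00422288
P(Component II | 19) = 8.79352e-05 / 0.00422288 ≈ 0.0208

0.0208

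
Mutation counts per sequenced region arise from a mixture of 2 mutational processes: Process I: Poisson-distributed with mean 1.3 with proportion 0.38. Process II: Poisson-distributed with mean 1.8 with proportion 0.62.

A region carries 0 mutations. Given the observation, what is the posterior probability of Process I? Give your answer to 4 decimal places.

The responsibility of component k is P(Z=k) f_k(x) divided by Σ_j P(Z=j) f_j(x).
Evaluate each component's likelihood at the observed value:
  f_I = e^(−1.3)·1.3^0/0! = 0.272532
  f_II = e^(−1.8)·1.8^0/0! = 0.165299
Prior × likelihood for each component:
  P(Z=I)·f_I = 0.38 × 0.272532 = 0.103562
  P(Z=II)·f_II = 0.62 × 0.165299 = 0.102485
Evidence: 0.103562 + 0.102485 = 0.206047
P(Process I | the observation) ≈ 0.5026

0.5026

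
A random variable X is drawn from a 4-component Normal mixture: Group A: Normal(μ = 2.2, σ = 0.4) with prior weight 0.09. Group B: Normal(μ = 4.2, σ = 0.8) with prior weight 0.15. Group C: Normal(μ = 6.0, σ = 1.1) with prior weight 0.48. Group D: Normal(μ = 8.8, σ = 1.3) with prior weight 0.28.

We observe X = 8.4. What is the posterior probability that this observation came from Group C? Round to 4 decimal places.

The responsibility of component k is π_k f_k(x) divided by Σ_j π_j f_j(x).
Component likelihoods at x = 8.4:
  p_A = 6.74878e-53
  p_B = 5.16059e-07
  p_C = 0.0335602
  p_D = 0.29269
Prior × likelihood for each component:
  π_A·p_A = 0.09 × 6.74878e-53 = 6.0739e-54
  π_B·p_B = 0.15 × 5.16059e-07 = 7.74088e-08
  π_C·p_C = 0.48 × 0.0335602 = 0.0161089
  π_D·p_D = 0.28 × 0.29269 = 0.0819533
Evidence: 6.0739e-54 + 7.74088e-08 + 0.0161089 + 0.0819533 = 0.0980623
So the posterior for Group C is 0.0161089 / 0.0980623 ≈ 0.1643.

0.1643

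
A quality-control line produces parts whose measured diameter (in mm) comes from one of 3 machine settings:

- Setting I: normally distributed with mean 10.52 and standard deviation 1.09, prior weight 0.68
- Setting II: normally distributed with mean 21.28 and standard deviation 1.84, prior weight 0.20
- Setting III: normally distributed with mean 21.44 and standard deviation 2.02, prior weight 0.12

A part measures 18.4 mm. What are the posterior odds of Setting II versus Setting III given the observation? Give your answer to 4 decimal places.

1.6680

Since P(k|x) ∝ π_k f_k(x), the posterior odds are π_i f_i(x) / (π_j f_j(x)).
Evaluate each component's likelihood at the observed value:
  p_I = (1/(1.09·√(2π)))·exp(−(18.4−10.52)²/(2·1.09²)) = 0.366002·exp(-26.13181) = 1.63902e-12
  p_II = (1/(1.84·√(2π)))·exp(−(18.4−21.28)²/(2·1.84²)) = 0.216816·exp(-1.22495) = 0.0636945
  p_III = (1/(2.02·√(2π)))·exp(−(18.4−21.44)²/(2·2.02²)) = 0.197496·exp(-1.13244) = 0.0636425
0.0127389 / 0.0076371 ≈ 1.6680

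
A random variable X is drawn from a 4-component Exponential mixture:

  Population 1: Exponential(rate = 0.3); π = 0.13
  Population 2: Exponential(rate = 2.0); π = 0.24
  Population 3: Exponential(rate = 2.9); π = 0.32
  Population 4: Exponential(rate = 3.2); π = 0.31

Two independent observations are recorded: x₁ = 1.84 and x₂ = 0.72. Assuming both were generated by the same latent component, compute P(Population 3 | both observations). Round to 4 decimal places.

By Bayes' theorem, P(k | x) = w_k f_k(x) / Σ_j w_j f_j(x).
Since both observations come from the same component, the likelihood for component k is f_k(x₁)·f_k(x₂).
  f_1 = [0.3·e^(−0.3·1.84) = 0.3·e^(−0.5520) = 0.172739] × [0.241721] = 0.0417546
  f_2 = [2.0·e^(−2.0·1.84) = 2.0·e^(−3.6800) = 0.0504459] × [0.473856] = 0.0239041
  f_3 = [2.9·e^(−2.9·1.84) = 2.9·e^(−5.3360) = 0.0139638] × [0.359411] = 0.00501873
  f_4 = [3.2·e^(−3.2·1.84) = 3.2·e^(−5.8880) = 0.00887205] × [0.319548] = 0.00283504
Unnormalised posteriors:
  w_1·f_1 = 0.13 × 0.0417546 = 0.0054281
  w_2·f_2 = 0.24 × 0.0239041 = 0.00573698
  w_3·f_3 = 0.32 × 0.00501873 = 0.00160599
  w_4·f_4 = 0.31 × 0.00283504 = 0.000878863
Normaliser: 0.0054281 + 0.00573698 + 0.00160599 + 0.000878863 = 0.0136499
P(Population 3 | x₁, x₂) ≈ 0.1177

0.1177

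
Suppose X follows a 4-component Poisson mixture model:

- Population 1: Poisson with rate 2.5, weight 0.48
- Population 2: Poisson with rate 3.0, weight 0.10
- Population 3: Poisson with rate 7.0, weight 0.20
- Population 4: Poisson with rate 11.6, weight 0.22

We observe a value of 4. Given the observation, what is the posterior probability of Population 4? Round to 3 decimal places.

0.015

The responsibility of component k is w_k f_k(x) divided by Σ_j w_j f_j(x).
Evaluate each component's likelihood at the observed value:
  L_1 = e^(−2.5)·2.5^4/4! = 0.133602
  L_2 = e^(−3.0)·3.0^4/4! = 0.168031
  L_3 = e^(−7.0)·7.0^4/4! = 0.0912262
  L_4 = e^(−11.6)·11.6^4/4! = 0.0069152
Weight by the priors:
  w_1·L_1 = 0.48 × 0.133602 = 0.0641289
  w_2·L_2 = 0.10 × 0.168031 = 0.0168031
  w_3·L_3 = 0.20 × 0.0912262 = 0.0182452
  w_4·L_4 = 0.22 × 0.0069152 = 0.00152134
Marginal: 0.0641289 + 0.0168031 + 0.0182452 + 0.00152134 = 0.100699
Responsibility of Population 4: 0.00152134 / 0.100699 ≈ 0.015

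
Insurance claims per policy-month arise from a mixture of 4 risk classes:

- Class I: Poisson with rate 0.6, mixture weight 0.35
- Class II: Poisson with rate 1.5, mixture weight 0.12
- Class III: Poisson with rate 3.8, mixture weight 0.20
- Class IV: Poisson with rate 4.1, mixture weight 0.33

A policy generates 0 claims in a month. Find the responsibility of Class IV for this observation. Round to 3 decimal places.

0.024

Posterior ∝ prior × likelihood, so P(k | x) ∝ π_k f_k(x); normalise over all components.
Poisson probabilities:
  L_I = e^(−0.6)·0.6^0/0! = 0.548812
  L_II = e^(−1.5)·1.5^0/0! = 0.22313
  L_III = e^(−3.8)·3.8^0/0! = 0.0223708
  L_IV = e^(−4.1)·4.1^0/0! = 0.0165727
Unnormalised posteriors:
  π_I·L_I = 0.35 × 0.548812 = 0.192084
  π_II·L_II = 0.12 × 0.22313 = 0.0267756
  π_III·L_III = 0.20 × 0.0223708 = 0.00447415
  π_IV·L_IV = 0.33 × 0.0165727 = 0.00546898
Sum: 0.192084 + 0.0267756 + 0.00447415 + 0.00546898 = 0.228803
So the posterior for Class IV is 0.00546898 / 0.228803 ≈ 0.024.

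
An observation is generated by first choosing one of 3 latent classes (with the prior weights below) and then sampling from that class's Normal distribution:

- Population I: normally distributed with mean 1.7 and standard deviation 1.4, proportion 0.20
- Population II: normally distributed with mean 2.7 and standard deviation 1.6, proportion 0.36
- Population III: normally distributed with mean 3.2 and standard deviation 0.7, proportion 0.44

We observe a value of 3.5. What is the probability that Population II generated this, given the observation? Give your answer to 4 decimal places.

0.2379

P(component k | x) = w_k·f_k(x) / marginal(x), where marginal(x) = Σ_j w_j·f_j(x).
Component likelihoods at x = 3.5:
  L_I = 0.124688
  L_II = 0.220041
  L_III = 0.51991
Prior × likelihood for each component:
  w_I·L_I = 0.20 × 0.124688 = 0.0249376
  w_II·L_II = 0.36 × 0.220041 = 0.0792147
  w_III·L_III = 0.44 × 0.51991 = 0.22876
Sum: 0.0249376 + 0.0792147 + 0.22876 = 0.332913
So the posterior for Population II is 0.0792147 / 0.332913 ≈ 0.2379.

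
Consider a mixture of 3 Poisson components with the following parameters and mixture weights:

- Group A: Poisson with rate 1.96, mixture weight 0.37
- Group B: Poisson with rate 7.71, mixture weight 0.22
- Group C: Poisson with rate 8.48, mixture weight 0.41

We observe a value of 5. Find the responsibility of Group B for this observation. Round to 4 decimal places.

P(component k | x) = P(Z=k)·f_k(x) / marginal(x), where marginal(x) = Σ_j P(Z=j)·f_j(x).
Poisson probabilities:
  f_A = 0.0339533
  f_B = 0.101784
  f_C = 0.0758544
Prior × likelihood for each component:
  P(Z=A)·f_A = 0.37 × 0.0339533 = 0.0125627
  P(Z=B)·f_B = 0.22 × 0.101784 = 0.0223925
  P(Z=C)·f_C = 0.41 × 0.0758544 = 0.0311003
Denominator: 0.0125627 + 0.0223925 + 0.0311003 = 0.0660555
So the posterior for Group B is 0.0223925 / 0.0660555 ≈ 0.3390.

0.3390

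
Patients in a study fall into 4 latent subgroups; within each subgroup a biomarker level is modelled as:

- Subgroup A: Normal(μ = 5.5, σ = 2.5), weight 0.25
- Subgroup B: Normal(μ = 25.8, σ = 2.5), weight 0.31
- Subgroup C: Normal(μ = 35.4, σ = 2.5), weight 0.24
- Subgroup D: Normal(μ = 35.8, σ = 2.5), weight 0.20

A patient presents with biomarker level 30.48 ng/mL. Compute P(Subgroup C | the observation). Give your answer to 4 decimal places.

Posterior ∝ prior × likelihood, so P(k | x) ∝ P(Z=k) f_k(x); normalise over all components.
Component likelihoods at x = 30.48 ng/mL:
  p_A = (1/(2.5·√(2π)))·exp(−(30.48−5.5)²/(2·2.5²)) = 0.159577·exp(-49.92003) = 3.33408e-23
  p_B = (1/(2.5·√(2π)))·exp(−(30.48−25.8)²/(2·2.5²)) = 0.159577·exp(-1.75219) = 0.0276696
  p_C = (1/(2.5·√(2π)))·exp(−(30.48−35.4)²/(2·2.5²)) = 0.159577·exp(-1.93651) = 0.023012
  p_D = (1/(2.5·√(2π)))·exp(−(30.48−35.8)²/(2·2.5²)) = 0.159577·exp(-2.26419) = 0.0165823
Prior × likelihood for each component:
  P(Z=A)·p_A = 0.25 × 3.33408e-23 = 8.33519e-24
  P(Z=B)·p_B = 0.31 × 0.0276696 = 0.00857757
  P(Z=C)·p_C = 0.24 × 0.023012 = 0.00552287
  P(Z=D)·p_D = 0.20 × 0.0165823 = 0.00331645
Marginal: 8.33519e-24 + 0.00857757 + 0.00552287 + 0.00331645 = 0.0174169
P(Subgroup C | data) = 0.00552287 / 0.0174169 ≈ 0.3171

0.3171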